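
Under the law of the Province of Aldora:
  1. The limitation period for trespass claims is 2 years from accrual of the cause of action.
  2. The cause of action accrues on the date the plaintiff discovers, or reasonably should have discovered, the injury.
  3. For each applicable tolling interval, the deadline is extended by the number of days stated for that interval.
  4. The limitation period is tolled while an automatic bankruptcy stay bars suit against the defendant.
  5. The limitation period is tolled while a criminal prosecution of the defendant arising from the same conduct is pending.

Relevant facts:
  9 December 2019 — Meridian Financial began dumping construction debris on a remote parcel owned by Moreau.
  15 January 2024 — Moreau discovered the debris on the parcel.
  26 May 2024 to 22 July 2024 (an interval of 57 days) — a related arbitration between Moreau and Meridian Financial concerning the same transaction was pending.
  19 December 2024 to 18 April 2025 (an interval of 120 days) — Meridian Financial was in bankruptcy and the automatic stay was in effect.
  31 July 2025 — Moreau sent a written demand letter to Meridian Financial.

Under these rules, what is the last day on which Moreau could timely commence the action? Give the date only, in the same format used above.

Under the discovery rule, the claim accrued on 15 January 2024, when Moreau discovered the injury — not on the 9 December 2019 date of the underlying act.
Adding the 2 years base period to 15 January 2024 gives a deadline of 15 January 2026, before any tolling.
The automatic bankruptcy stay from 19 December 2024 to 18 April 2025 tolled the period for 120 days, extending the deadline to 15 May 2026.
The pending related arbitration from 26 May 2024 to 22 July 2024 does not toll the period, because no stated rule makes a pending arbitration a tolling event.
Nothing else in the chronology tolls or restarts the period.

15 May 2026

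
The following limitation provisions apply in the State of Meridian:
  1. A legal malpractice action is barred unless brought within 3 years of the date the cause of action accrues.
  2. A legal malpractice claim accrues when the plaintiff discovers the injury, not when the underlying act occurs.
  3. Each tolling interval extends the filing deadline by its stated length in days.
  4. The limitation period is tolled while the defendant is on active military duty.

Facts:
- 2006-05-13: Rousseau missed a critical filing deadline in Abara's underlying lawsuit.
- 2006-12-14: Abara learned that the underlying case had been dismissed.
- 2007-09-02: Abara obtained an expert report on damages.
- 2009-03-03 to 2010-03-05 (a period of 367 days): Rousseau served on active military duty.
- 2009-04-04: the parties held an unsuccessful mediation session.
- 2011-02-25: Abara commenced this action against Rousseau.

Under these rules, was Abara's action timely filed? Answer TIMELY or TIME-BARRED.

Accrual is tied to discovery, so the period began on 2006-12-14 rather than on 2006-05-13 when the act occurred.
Adding the 3 years base period to 2006-12-14 gives a deadline of 2009-12-14, before any tolling.
Because the defendant's active military service ran from 2009-03-03 to 2010-03-05, the deadline is extended by 367 days to 2010-12-16.
Nothing else in the chronology tolls or restarts the period.
Filing on 2011-02-25 missed the 2010-12-16 deadline — the action is time-barred.

TIME-BARRED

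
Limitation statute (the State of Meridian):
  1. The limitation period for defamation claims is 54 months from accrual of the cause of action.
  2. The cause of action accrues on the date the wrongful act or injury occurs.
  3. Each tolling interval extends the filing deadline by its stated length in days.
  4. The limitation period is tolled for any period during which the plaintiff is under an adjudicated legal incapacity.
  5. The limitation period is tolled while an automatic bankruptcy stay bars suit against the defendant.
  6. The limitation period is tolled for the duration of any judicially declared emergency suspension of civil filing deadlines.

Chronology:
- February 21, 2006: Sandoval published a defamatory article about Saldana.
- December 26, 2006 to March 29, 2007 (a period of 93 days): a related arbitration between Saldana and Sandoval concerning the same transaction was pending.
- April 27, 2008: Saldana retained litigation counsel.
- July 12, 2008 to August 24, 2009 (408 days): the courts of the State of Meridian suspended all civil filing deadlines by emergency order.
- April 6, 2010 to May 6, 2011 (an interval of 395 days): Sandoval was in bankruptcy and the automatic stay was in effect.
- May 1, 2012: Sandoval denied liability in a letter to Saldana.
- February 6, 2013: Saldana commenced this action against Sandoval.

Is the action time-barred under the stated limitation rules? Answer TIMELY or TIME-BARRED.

The claim accrued on February 21, 2006, when the wrongful act occurred.
Adding the 54 months base period to February 21, 2006 gives a deadline of August 21, 2010, before any tolling.
Because the emergency suspension of filing deadlines ran from July 12, 2008 to August 24, 2009, the deadline is extended by 408 days to October 3, 2011.
The period was tolled for 395 days by the automatic bankruptcy stay (April 6, 2010 to May 6, 2011), pushing the deadline to November 1, 2012.
The pending related arbitration from December 26, 2006 to March 29, 2007 does not toll the period, because no stated rule makes a pending arbitration a tolling event.
Nothing else in the chronology tolls or restarts the period.
The February 6, 2013 filing falls after the November 1, 2012 deadline; the claim is time-barred.

TIME-BARRED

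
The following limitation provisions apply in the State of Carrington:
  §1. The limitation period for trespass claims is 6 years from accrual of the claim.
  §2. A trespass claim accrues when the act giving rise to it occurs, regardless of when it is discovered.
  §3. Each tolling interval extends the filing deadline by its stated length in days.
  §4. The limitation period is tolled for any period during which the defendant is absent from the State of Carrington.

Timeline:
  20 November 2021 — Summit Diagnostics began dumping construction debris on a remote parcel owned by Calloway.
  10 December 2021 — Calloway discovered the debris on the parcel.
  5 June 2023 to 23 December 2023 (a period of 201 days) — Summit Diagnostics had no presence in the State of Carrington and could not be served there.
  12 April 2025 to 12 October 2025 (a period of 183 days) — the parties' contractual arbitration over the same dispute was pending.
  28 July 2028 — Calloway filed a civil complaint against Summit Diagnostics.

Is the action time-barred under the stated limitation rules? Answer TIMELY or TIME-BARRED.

Accrual is governed by the date of the act, so the period began to run on 20 November 2021; the later discovery on 10 December 2021 is irrelevant under the stated rule.
6 years from 20 November 2021 is 20 November 2027.
Because the defendant's absence from the jurisdiction ran from 5 June 2023 to 23 December 2023, the deadline is extended by 201 days to 8 June 2028.
The pending related arbitration from 12 April 2025 to 12 October 2025 does not toll the period, because no stated rule makes a pending arbitration a tolling event.
Calloway filed on 28 July 2028, after the 8 June 2028 deadline, so the action is time-barred.

TIME-BARRED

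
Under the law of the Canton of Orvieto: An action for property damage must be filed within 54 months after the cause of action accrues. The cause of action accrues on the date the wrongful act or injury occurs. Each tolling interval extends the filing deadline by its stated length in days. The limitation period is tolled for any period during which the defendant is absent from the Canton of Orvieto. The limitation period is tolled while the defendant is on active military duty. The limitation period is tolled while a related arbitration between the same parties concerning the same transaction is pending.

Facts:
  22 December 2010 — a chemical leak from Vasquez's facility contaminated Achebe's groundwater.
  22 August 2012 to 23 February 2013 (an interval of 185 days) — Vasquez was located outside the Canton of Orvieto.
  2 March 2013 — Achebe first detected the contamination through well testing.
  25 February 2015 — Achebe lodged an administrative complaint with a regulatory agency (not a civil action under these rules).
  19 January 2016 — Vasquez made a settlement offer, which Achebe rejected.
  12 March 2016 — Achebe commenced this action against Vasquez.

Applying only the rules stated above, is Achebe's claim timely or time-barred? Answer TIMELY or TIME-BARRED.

TIME-BARRED

Accrual is governed by the date of the act, so the period began to run on 22 December 2010; the later discovery on 2 March 2013 is irrelevant under the stated rule.
The untolled deadline — 54 months after 22 December 2010 — is 22 June 2015.
The period was tolled for 185 days by the defendant's absence from the jurisdiction (22 August 2012 to 23 February 2013), pushing the deadline to 24 December 2015.
None of the other events listed affects the running of the period under the stated rules.
Filing on 12 March 2016 missed the 24 December 2015 deadline — the action is time-barred.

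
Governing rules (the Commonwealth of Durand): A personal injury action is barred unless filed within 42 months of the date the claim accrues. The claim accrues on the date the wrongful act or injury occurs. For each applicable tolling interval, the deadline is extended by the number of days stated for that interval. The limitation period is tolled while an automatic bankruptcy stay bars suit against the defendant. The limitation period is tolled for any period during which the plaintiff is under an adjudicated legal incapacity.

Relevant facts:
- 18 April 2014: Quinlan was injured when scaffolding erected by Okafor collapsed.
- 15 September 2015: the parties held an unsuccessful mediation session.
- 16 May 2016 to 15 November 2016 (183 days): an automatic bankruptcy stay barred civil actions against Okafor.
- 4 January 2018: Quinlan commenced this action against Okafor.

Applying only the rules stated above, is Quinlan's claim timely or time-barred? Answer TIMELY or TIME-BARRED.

TIMELY

The claim accrued on 18 April 2014, when the wrongful act occurred.
The untolled deadline — 42 months after 18 April 2014 — is 18 October 2017.
The period was tolled for 183 days by the automatic bankruptcy stay (16 May 2016 to 15 November 2016), pushing the deadline to 19 April 2018.
The other events in the timeline have no effect on the limitation period under the stated rules.
Filing on 4 January 2018 beat the 19 April 2018 deadline — the action is timely.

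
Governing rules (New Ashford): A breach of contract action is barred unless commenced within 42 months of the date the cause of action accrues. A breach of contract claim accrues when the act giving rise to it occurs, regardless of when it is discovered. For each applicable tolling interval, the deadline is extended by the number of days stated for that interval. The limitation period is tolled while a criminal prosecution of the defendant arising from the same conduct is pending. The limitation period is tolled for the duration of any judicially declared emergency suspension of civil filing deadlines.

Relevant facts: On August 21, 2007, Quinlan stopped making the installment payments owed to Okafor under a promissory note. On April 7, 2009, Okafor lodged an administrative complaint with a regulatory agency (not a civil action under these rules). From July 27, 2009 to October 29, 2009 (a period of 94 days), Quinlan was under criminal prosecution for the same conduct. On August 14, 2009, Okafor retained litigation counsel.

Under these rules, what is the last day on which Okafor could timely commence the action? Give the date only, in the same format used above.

May 26, 2011

The claim accrued on August 21, 2007, when the wrongful act occurred.
42 months from August 21, 2007 is February 21, 2011.
The period was tolled for 94 days by the pending criminal prosecution (July 27, 2009 to October 29, 2009), pushing the deadline to May 26, 2011.
None of the other events listed affects the running of the period under the stated rules.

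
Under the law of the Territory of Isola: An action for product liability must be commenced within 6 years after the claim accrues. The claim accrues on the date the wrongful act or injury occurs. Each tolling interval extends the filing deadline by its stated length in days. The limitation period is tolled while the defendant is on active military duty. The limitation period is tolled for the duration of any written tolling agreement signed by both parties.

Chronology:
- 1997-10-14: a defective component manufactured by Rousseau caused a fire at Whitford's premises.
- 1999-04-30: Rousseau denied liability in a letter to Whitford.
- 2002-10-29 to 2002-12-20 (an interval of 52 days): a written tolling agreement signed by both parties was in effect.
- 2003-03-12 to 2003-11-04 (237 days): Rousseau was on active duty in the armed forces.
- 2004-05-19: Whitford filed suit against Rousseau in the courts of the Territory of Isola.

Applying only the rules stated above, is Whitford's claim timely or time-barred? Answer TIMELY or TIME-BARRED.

TIMELY

The claim accrued on 1997-10-14, when the wrongful act occurred.
6 years from 1997-10-14 is 2003-10-14.
The period was tolled for 52 days by the written tolling agreement (2002-10-29 to 2002-12-20), pushing the deadline to 2003-12-05.
The defendant's active military service from 2003-03-12 to 2003-11-04 tolled the period for 237 days, extending the deadline to 2004-07-29.
Nothing else in the chronology tolls or restarts the period.
Filing on 2004-05-19 beat the 2004-07-29 deadline — the action is timely.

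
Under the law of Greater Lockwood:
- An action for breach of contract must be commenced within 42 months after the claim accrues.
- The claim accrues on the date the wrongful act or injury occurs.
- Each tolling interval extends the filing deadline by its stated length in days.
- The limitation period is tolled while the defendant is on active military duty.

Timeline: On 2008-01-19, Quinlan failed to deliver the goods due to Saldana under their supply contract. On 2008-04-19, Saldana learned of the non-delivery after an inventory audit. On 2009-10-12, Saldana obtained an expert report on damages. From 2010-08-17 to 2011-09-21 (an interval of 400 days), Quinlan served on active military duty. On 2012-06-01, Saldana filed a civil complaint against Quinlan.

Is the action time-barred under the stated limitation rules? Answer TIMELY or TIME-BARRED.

TIMELY

Accrual is governed by the date of the act, so the period began to run on 2008-01-19; the later discovery on 2008-04-19 is irrelevant under the stated rule.
42 months from 2008-01-19 is 2011-07-19.
The defendant's active military service from 2010-08-17 to 2011-09-21 tolled the period for 400 days, extending the deadline to 2012-08-22.
None of the other events listed affects the running of the period under the stated rules.
Filing on 2012-06-01 beat the 2012-08-22 deadline — the action is timely.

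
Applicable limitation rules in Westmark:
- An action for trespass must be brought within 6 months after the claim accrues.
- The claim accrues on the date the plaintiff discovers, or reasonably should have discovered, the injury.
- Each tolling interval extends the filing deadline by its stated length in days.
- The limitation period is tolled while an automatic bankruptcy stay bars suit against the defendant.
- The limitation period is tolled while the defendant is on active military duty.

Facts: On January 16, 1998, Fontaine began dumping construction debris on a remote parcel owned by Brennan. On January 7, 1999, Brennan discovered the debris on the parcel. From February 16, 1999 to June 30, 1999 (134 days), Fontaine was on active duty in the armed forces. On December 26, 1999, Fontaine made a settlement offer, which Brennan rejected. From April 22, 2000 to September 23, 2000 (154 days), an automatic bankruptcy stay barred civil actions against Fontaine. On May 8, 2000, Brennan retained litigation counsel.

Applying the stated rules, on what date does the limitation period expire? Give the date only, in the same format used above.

November 18, 1999

Under the discovery rule, the claim accrued on January 7, 1999, when Brennan discovered the injury — not on the January 16, 1998 date of the underlying act.
Adding the 6 months base period to January 7, 1999 gives a deadline of July 7, 1999, before any tolling.
Because the defendant's active military service ran from February 16, 1999 to June 30, 1999, the deadline is extended by 134 days to November 18, 1999.
The automatic bankruptcy stay from April 22, 2000 to September 23, 2000 began after the period had already run on November 18, 1999, so it has no tolling effect.
Nothing else in the chronology tolls or restarts the period.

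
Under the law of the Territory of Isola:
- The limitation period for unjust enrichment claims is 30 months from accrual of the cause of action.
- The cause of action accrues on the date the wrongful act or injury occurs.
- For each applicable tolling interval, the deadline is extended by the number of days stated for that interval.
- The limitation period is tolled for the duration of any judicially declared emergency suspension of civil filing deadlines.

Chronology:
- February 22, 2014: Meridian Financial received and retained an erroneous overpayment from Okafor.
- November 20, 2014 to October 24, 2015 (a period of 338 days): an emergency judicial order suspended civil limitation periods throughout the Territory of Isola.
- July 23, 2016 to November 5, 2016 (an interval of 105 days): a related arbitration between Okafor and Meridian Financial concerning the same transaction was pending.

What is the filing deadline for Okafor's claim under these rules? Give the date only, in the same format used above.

July 26, 2017

The cause of action accrued on February 22, 2014, the date of the act.
30 months from February 22, 2014 is August 22, 2016.
Because the emergency suspension of filing deadlines ran from November 20, 2014 to October 24, 2015, the deadline is extended by 338 days to July 26, 2017.
The pending related arbitration from July 23, 2016 to November 5, 2016 does not toll the period, because no stated rule makes a pending arbitration a tolling event.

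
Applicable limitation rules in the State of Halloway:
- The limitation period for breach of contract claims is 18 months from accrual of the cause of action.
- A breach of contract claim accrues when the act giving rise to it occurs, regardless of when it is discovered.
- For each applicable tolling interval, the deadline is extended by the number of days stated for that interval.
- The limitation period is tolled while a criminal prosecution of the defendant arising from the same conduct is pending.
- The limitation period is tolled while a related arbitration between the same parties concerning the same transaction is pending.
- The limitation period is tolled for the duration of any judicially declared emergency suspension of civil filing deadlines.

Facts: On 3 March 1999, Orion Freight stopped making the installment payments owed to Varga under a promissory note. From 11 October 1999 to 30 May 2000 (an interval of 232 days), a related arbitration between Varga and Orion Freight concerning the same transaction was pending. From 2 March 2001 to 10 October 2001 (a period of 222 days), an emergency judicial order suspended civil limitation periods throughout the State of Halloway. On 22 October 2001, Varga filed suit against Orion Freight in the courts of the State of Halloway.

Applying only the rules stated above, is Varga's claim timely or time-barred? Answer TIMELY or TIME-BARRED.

TIMELY

The limitation period began to run on 3 March 1999.
Adding the 18 months base period to 3 March 1999 gives a deadline of 3 September 2000, before any tolling.
The pending related arbitration from 11 October 1999 to 30 May 2000 tolled the period for 232 days, extending the deadline to 23 April 2001.
The period was tolled for 222 days by the emergency suspension of filing deadlines (2 March 2001 to 10 October 2001), pushing the deadline to 1 December 2001.
Filing on 22 October 2001 beat the 1 December 2001 deadline — the action is timely.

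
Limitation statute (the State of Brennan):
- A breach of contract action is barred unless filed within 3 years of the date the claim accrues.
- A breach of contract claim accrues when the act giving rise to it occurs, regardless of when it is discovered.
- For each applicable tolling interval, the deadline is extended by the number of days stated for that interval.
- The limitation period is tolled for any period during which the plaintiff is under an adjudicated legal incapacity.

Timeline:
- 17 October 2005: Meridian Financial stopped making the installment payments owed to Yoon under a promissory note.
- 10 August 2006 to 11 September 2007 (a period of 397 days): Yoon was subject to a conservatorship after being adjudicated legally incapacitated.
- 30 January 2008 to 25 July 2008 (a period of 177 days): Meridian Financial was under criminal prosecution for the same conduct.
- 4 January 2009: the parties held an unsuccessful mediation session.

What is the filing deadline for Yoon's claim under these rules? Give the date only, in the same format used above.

18 November 2009

The claim accrued on 17 October 2005, when the wrongful act occurred.
The untolled deadline — 3 years after 17 October 2005 — is 17 October 2008.
Because the plaintiff's legal incapacity ran from 10 August 2006 to 11 September 2007, the deadline is extended by 397 days to 18 November 2009.
Although a criminal prosecution ran from 30 January 2008 to 25 July 2008, the stated rules do not make that a tolling event, so it is disregarded.
The other events in the timeline have no effect on the limitation period under the stated rules.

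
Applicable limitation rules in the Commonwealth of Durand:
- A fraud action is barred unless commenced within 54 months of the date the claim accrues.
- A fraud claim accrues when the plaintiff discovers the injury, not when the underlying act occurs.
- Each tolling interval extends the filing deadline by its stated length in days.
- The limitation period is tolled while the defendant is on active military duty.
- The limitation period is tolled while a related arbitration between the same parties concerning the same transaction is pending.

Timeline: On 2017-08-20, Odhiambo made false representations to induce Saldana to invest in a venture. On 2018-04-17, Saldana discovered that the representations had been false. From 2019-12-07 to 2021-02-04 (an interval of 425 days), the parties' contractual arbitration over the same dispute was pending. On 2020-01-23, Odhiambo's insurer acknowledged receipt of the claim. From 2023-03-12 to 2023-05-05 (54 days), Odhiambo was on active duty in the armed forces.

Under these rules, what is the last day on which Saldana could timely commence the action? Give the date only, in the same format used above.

2024-02-08

Under the discovery rule, the claim accrued on 2018-04-17, when Saldana discovered the injury — not on the 2017-08-20 date of the underlying act.
Adding the 54 months base period to 2018-04-17 gives a deadline of 2022-10-17, before any tolling.
The pending related arbitration from 2019-12-07 to 2021-02-04 tolled the period for 425 days, extending the deadline to 2023-12-16.
The period was tolled for 54 days by the defendant's active military service (2023-03-12 to 2023-05-05), pushing the deadline to 2024-02-08.
The other events in the timeline have no effect on the limitation period under the stated rules.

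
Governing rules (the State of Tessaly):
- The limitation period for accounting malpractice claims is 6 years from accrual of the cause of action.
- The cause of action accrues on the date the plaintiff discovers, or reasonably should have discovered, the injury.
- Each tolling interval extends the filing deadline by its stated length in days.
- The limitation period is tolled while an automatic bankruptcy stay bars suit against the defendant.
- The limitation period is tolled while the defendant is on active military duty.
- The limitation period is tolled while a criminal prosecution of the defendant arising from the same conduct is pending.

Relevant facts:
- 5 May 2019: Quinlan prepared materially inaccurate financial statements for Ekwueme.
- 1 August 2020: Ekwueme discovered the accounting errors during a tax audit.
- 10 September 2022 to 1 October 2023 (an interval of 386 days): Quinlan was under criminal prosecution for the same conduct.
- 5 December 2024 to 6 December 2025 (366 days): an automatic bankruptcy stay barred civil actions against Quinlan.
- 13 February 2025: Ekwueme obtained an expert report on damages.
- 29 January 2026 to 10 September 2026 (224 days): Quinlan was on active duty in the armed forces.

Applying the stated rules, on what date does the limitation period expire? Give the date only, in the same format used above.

3 April 2029

The claim did not accrue until Ekwueme discovered the injury on 1 August 2020; the 5 May 2019 act date does not start the clock under the stated rule.
The untolled deadline — 6 years after 1 August 2020 — is 1 August 2026.
The pending criminal prosecution from 10 September 2022 to 1 October 2023 tolled the period for 386 days, extending the deadline to 22 August 2027.
The automatic bankruptcy stay from 5 December 2024 to 6 December 2025 tolled the period for 366 days, extending the deadline to 22 August 2028.
Because the defendant's active military service ran from 29 January 2026 to 10 September 2026, the deadline is extended by 224 days to 3 April 2029.
Nothing else in the chronology tolls or restarts the period.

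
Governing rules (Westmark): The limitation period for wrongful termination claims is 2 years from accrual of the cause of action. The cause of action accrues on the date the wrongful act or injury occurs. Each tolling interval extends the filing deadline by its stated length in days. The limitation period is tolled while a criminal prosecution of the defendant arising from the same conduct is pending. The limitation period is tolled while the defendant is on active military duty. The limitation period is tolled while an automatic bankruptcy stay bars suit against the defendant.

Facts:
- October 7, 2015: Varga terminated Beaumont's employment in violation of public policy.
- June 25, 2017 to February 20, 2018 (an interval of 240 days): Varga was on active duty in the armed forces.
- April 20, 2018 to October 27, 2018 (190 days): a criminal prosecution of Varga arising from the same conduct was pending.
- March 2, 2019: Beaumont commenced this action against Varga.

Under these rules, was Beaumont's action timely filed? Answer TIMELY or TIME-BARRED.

TIME-BARRED

The claim accrued on October 7, 2015, when the wrongful act occurred.
2 years from October 7, 2015 is October 7, 2017.
The defendant's active military service from June 25, 2017 to February 20, 2018 tolled the period for 240 days, extending the deadline to June 4, 2018.
The pending criminal prosecution from April 20, 2018 to October 27, 2018 tolled the period for 190 days, extending the deadline to December 11, 2018.
The March 2, 2019 filing falls after the December 11, 2018 deadline; the claim is time-barred.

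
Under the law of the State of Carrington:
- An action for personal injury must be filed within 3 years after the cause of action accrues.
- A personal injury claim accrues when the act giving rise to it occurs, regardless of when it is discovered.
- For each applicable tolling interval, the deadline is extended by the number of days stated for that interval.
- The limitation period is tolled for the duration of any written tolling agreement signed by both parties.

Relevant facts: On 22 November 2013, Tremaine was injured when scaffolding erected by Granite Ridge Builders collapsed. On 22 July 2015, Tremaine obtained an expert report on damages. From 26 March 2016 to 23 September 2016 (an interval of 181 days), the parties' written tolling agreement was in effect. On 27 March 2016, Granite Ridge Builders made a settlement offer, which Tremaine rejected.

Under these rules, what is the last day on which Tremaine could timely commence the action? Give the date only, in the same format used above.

22 May 2017

The limitation period began to run on 22 November 2013.
The untolled deadline — 3 years after 22 November 2013 — is 22 November 2016.
The written tolling agreement from 26 March 2016 to 23 September 2016 tolled the period for 181 days, extending the deadline to 22 May 2017.
Nothing else in the chronology tolls or restarts the period.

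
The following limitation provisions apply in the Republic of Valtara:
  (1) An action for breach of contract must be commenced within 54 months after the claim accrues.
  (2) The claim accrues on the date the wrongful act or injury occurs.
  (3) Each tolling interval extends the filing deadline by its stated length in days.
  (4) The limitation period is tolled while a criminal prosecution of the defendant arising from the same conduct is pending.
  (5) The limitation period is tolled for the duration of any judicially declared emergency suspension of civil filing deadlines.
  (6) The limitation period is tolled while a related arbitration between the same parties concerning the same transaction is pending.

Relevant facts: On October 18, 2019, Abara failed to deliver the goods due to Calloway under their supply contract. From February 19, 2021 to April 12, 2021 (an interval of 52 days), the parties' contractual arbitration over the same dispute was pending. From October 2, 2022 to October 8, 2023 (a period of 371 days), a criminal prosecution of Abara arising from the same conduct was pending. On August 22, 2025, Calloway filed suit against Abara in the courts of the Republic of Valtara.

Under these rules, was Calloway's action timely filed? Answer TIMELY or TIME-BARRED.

TIME-BARRED

The claim accrued on October 18, 2019, when the wrongful act occurred.
Adding the 54 months base period to October 18, 2019 gives a deadline of April 18, 2024, before any tolling.
The period was tolled for 52 days by the pending related arbitration (February 19, 2021 to April 12, 2021), pushing the deadline to June 9, 2024.
Because the pending criminal prosecution ran from October 2, 2022 to October 8, 2023, the deadline is extended by 371 days to June 15, 2025.
The August 22, 2025 filing falls after the June 15, 2025 deadline; the claim is time-barred.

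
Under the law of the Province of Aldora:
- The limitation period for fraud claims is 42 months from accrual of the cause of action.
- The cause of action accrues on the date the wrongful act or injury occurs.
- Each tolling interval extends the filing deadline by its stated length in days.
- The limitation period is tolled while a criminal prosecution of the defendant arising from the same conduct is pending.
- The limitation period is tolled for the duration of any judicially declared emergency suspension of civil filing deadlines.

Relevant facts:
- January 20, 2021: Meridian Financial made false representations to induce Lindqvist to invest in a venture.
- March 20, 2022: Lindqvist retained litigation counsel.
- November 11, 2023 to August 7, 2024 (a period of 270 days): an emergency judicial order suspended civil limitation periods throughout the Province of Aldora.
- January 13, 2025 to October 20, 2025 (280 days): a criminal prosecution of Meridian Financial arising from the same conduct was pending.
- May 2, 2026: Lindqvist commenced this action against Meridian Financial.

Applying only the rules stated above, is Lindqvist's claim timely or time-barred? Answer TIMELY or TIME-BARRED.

The cause of action accrued on January 20, 2021, the date of the act.
42 months from January 20, 2021 is July 20, 2024.
The emergency suspension of filing deadlines from November 11, 2023 to August 7, 2024 tolled the period for 270 days, extending the deadline to April 16, 2025.
The pending criminal prosecution from January 13, 2025 to October 20, 2025 tolled the period for 280 days, extending the deadline to January 21, 2026.
Nothing else in the chronology tolls or restarts the period.
The May 2, 2026 filing falls after the January 21, 2026 deadline; the claim is time-barred.

TIME-BARRED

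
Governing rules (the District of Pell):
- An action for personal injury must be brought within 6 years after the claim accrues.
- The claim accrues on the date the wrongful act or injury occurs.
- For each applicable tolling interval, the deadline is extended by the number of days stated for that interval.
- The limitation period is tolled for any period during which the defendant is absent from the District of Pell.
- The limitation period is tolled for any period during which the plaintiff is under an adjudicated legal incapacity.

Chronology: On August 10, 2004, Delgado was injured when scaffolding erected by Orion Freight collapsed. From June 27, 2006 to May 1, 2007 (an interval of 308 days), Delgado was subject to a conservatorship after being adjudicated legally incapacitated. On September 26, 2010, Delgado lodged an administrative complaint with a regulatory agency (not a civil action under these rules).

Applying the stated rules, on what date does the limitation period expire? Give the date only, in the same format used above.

June 14, 2011

The claim accrued on August 10, 2004, the date of the act.
Adding the 6 years base period to August 10, 2004 gives a deadline of August 10, 2010, before any tolling.
Because the plaintiff's legal incapacity ran from June 27, 2006 to May 1, 2007, the deadline is extended by 308 days to June 14, 2011.
Nothing else in the chronology tolls or restarts the period.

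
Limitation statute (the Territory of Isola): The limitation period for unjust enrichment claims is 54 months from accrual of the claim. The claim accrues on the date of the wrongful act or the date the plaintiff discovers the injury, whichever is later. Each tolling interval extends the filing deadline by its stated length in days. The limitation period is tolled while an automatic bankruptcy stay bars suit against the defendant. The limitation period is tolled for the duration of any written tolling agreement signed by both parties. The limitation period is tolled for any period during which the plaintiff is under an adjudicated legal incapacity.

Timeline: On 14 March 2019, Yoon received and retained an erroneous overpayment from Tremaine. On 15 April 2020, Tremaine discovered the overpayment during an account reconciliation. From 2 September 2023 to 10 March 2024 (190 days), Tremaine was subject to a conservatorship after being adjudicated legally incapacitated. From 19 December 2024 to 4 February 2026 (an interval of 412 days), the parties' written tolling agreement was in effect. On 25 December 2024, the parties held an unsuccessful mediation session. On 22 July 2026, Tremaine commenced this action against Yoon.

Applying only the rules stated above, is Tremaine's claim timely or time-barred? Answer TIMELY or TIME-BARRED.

TIME-BARRED

Taking the later of the act (14 March 2019) and discovery (15 April 2020), the claim accrued on 15 April 2020.
Adding the 54 months base period to 15 April 2020 gives a deadline of 15 October 2024, before any tolling.
The plaintiff's legal incapacity from 2 September 2023 to 10 March 2024 tolled the period for 190 days, extending the deadline to 23 April 2025.
The period was tolled for 412 days by the written tolling agreement (19 December 2024 to 4 February 2026), pushing the deadline to 9 June 2026.
None of the other events listed affects the running of the period under the stated rules.
Filing on 22 July 2026 missed the 9 June 2026 deadline — the action is time-barred.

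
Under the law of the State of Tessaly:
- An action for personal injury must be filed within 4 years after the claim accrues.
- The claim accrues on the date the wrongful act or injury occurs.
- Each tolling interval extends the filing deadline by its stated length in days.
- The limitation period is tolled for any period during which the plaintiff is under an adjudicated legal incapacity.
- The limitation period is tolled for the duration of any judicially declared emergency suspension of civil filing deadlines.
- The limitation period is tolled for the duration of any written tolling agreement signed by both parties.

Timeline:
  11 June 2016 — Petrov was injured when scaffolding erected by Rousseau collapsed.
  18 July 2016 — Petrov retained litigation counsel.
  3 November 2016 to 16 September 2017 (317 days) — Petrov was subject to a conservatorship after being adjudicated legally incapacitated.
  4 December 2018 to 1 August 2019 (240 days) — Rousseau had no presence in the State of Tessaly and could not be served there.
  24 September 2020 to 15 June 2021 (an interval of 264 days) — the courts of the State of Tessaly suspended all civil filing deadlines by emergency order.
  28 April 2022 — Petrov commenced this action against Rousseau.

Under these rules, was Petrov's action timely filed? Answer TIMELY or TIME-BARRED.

TIME-BARRED

The limitation period began to run on 11 June 2016.
4 years from 11 June 2016 is 11 June 2020.
Because the plaintiff's legal incapacity ran from 3 November 2016 to 16 September 2017, the deadline is extended by 317 days to 24 April 2021.
Because the emergency suspension of filing deadlines ran from 24 September 2020 to 15 June 2021, the deadline is extended by 264 days to 13 January 2022.
Although the defendant's absence ran from 4 December 2018 to 1 August 2019, the stated rules do not make that a tolling event, so it is disregarded.
The other events in the timeline have no effect on the limitation period under the stated rules.
The 28 April 2022 filing falls after the 13 January 2022 deadline; the claim is time-barred.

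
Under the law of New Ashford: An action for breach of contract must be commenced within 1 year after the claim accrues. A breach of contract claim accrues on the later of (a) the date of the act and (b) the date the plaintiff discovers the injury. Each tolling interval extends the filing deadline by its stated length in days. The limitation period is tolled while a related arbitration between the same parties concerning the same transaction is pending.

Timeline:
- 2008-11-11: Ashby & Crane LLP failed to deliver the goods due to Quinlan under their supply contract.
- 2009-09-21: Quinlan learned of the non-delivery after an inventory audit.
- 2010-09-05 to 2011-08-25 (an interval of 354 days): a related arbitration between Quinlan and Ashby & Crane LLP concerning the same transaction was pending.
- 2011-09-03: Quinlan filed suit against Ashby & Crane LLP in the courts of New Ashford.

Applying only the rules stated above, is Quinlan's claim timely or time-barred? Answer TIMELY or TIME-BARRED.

TIMELY

Taking the later of the act (2008-11-11) and discovery (2009-09-21), the claim accrued on 2009-09-21.
Adding the 1 year base period to 2009-09-21 gives a deadline of 2010-09-21, before any tolling.
The period was tolled for 354 days by the pending related arbitration (2010-09-05 to 2011-08-25), pushing the deadline to 2011-09-10.
The 2011-09-03 filing precedes the 2011-09-10 deadline; the claim is timely.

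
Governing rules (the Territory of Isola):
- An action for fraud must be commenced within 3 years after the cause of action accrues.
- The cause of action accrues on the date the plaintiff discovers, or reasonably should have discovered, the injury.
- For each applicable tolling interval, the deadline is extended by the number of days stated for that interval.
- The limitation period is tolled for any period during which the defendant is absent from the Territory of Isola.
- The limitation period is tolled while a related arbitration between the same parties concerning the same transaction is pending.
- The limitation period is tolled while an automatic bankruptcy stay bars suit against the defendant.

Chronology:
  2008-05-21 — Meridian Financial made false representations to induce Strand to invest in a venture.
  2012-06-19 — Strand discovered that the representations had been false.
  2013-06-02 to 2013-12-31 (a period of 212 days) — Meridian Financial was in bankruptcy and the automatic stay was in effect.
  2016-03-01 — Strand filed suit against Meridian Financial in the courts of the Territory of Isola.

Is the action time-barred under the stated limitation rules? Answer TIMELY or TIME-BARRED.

Accrual is tied to discovery, so the period began on 2012-06-19 rather than on 2008-05-21 when the act occurred.
Adding the 3 years base period to 2012-06-19 gives a deadline of 2015-06-19, before any tolling.
The automatic bankruptcy stay from 2013-06-02 to 2013-12-31 tolled the period for 212 days, extending the deadline to 2016-01-17.
Filing on 2016-03-01 missed the 2016-01-17 deadline — the action is time-barred.

TIME-BARRED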